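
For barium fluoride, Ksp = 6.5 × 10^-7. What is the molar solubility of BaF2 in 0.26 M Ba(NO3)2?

BaF2(s) ⇌ Ba^2+(aq) + 2 F^-(aq)
Ksp = [Ba^2+][F^-]^2
If s mol/L dissolves here, [Ba^2+] = 0.26 + s ≈ 0.26, [F^-] = 2s (Ksp is small, so little additional dissolves).
Ksp ≈ 0.26 × (2s)^2
s = 7.9 × 10^-4 M
Check: s = 7.9 x 10^-4 ≪ 0.26, so the approximation is valid.

s ≈ 7.9 × 10^-4 M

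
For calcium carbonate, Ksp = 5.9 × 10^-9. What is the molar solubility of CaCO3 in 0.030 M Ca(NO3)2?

CaCO3(s) ⇌ Ca^2+(aq) + CO3^2-(aq)
Ksp = [Ca^2+][CO3^2-]
Let s = moles of CaCO3 that dissolve per litre. [Ca^2+] = 0.030 + s ≈ 0.030, [CO3^2-] = s (common-ion effect: Ca^2+ is already 0.030 M).
Ksp ≈ 0.030 × s
s = 2.0 x 10^-7 M
Check: s = 2.0 x 10^-7 ≪ 0.030, so the approximation is valid.

2.0e-7 M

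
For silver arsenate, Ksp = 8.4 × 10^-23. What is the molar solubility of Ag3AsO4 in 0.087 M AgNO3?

Ag3AsO4(s) ⇌ 3 Ag^+(aq) + AsO4^3-(aq)
Ksp = [Ag^+]^3[AsO4^3-]
If s mol/L dissolves here, [Ag^+] = 0.087 + 3s ≈ 0.087, [AsO4^3-] = s (since Ag^+ from AgNO3 dominates).
Ksp ≈ (0.087)^3 × s
s = 1.3 × 10^-19 M
Check: 3s = 3.8 × 10^-19 ≪ 0.087, so the approximation is valid.

s ≈ 1.3e-19 M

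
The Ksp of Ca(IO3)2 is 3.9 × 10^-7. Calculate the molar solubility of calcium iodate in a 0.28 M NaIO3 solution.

Ca(IO3)2(s) ⇌ Ca^2+ + 2 IO3^-
Ksp = [Ca^2+][IO3^-]^2
If s mol/L dissolves here, [Ca^2+] = s, [IO3^-] = 0.28 + 2s ≈ 0.28 (since IO3^- from NaIO3 dominates).
Ksp ≈ s × (0.28)^2
s = 5.0 x 10^-6 M
Check: 2s = 9.9 × 10^-6 ≪ 0.28, so the approximation is valid.

s ≈ 5.0 × 10^-6 M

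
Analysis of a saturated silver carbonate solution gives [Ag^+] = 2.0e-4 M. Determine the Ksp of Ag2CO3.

Ag2CO3(s) ⇌ 2 Ag^+(aq) + CO3^2-(aq)
Stoichiometry gives [CO3^2-] = (1/2)[Ag^+] = 1.00 x 10^-4 M.
Ksp = [Ag^+]^2[CO3^2-]
Ksp = (2.0 x 10^-4)^2 × 1.00 x 10^-4 = 4.0 × 10^-12

Ksp ≈ 4.0 × 10^-12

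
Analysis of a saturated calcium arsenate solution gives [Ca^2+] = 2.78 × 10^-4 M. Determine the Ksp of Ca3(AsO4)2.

Ca3(AsO4)2(s) ⇌ 3 Ca^2+ + 2 AsO4^3-
Stoichiometry gives [AsO4^3-] = (2/3)[Ca^2+] = 1.853 × 10^-4 M.
Ksp = [Ca^2+]^3[AsO4^3-]^2
Ksp = (2.78 × 10^-4)^3 × (1.853 × 10^-4)^2 = 7.38 × 10^-19

Ksp = 7.38e-19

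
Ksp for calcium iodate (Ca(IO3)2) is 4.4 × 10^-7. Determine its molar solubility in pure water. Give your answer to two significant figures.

4.8 x 10^-3 M

Ca(IO3)2(s) <=> Ca^2+(aq) + 2 IO3^-(aq)
Ksp = [Ca^2+][IO3^-]^2
If s mol/L of Ca(IO3)2 dissolves, [Ca^2+] = s and [IO3^-] = 2s.
Ksp = s(2s)^2 = 4s^3
s^3 = 4.4 × 10^-7 / 4, so s = 4.8 × 10^-3 M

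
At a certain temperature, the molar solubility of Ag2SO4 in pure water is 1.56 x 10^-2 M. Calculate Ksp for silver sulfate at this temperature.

Ksp = 1.52e-5

Ag2SO4(s) ⇌ 2 Ag^+ + SO4^2-
Let s = molar solubility. Then [Ag^+] = 2s and [SO4^2-] = s.
Ksp = [Ag^+]^2[SO4^2-]
So Ksp = (2s)^2 × s = 4s^3
Ksp = 4 × (1.56 x 10^-2)^3 = 1.52 x 10^-5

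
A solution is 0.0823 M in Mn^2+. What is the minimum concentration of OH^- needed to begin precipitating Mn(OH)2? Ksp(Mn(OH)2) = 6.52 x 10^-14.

[OH^-] ≈ 8.90 × 10^-7 M

Mn(OH)2(s) <=> Mn^2+(aq) + 2 OH^-(aq)
Ksp = [Mn^2+][OH^-]^2
Precipitation begins when Q = Ksp. With [Mn^2+] = 0.0823 M:
6.52 x 10^-14 = (0.0823) × [OH^-]^2
[OH^-] = (6.52 x 10^-14 / 8.23 × 10^-2)^(1/2) = 8.90 × 10^-7 M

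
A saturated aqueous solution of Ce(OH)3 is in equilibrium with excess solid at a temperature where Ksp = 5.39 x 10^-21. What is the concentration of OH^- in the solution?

[OH^-] = 1.13 × 10^-5 M

Ce(OH)3(s) <=> Ce^3+(aq) + 3 OH^-(aq)
Ksp = [Ce^3+][OH^-]^3
Let s = molar solubility. Then [Ce^3+] = s and [OH^-] = 3s.
So Ksp = s × (3s)^3 = 27s^4
Solving, s = (5.39 x 10^-21/27)^(1/4) = 3.759 x 10^-6 M
[OH^-] = 3s = 1.13 × 10^-5 M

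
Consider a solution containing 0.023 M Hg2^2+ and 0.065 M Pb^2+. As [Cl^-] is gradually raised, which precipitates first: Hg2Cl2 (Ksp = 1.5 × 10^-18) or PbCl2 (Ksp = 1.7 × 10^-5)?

Each salt begins to precipitate when Q = Ksp, i.e. when [Cl^-] reaches its threshold.
For Hg2Cl2: 1.5 × 10^-18 = 0.023 × [Cl^-]^2  ⇒  [Cl^-] = 8.1 x 10^-9 M.
For PbCl2: 1.7 × 10^-5 = 0.065 × [Cl^-]^2  ⇒  [Cl^-] = 1.6 x 10^-2 M.
The salt with the lower threshold [Cl^-] precipitates first: Hg2Cl2.

Hg2Cl2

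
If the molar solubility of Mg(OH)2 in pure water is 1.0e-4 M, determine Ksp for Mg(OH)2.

Mg(OH)2(s) <=> Mg^2+ + 2 OH^-
With molar solubility s: [Mg^2+] = s, [OH^-] = 2s.
Ksp = [Mg^2+][OH^-]^2
Ksp = s(2s)^2 = 4s^3
Ksp = 4 × (1.0 x 10^-4)^3 = 4.0 × 10^-12

Ksp ≈ 4.0 × 10^-12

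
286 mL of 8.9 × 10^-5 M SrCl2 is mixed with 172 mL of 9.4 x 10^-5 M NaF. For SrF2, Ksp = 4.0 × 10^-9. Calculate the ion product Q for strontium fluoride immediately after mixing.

6.9 × 10^-14

Total volume = 286 + 172 = 458 mL.
[Sr^2+] = 8.9 × 10^-5 × (286/458) = 5.56 × 10^-5 M
[F^-] = 9.4 x 10^-5 × (172/458) = 3.53 x 10^-5 M
SrF2(s) ⇌ Sr^2+(aq) + 2 F^-(aq), so Q = [Sr^2+][F^-]^2
Q = (5.56 x 10^-5)(3.53 x 10^-5)^2 = 6.9 × 10^-14
Q < Ksp, so no precipitate of SrF2 forms.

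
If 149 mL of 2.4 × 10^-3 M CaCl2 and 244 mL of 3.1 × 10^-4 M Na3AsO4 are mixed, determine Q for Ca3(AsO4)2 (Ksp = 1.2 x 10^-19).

Total volume = 149 + 244 = 393 mL.
[Ca^2+] = 2.4 x 10^-3 × (149/393) = 9.10 x 10^-4 M
[AsO4^3-] = 3.1 × 10^-4 × (244/393) = 1.92 × 10^-4 M
Ca3(AsO4)2(s) ⇌ 3 Ca^2+ + 2 AsO4^3-, so Q = [Ca^2+]^3[AsO4^3-]^2
Q = (9.10 × 10^-4)^3(1.92 × 10^-4)^2 = 2.8 × 10^-17
Q > Ksp, so Ca3(AsO4)2 will precipitate.

2.8 x 10^-17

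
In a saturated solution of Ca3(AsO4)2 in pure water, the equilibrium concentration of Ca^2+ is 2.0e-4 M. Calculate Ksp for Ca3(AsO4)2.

Ca3(AsO4)2(s) ⇌ 3 Ca^2+ + 2 AsO4^3-
Stoichiometry gives [AsO4^3-] = (2/3)[Ca^2+] = 1.33 x 10^-4 M.
Ksp = [Ca^2+]^3[AsO4^3-]^2
Ksp = (2.0 x 10^-4)^3 × (1.33 x 10^-4)^2 = 1.4 x 10^-19

Ksp ≈ 1.4 × 10^-19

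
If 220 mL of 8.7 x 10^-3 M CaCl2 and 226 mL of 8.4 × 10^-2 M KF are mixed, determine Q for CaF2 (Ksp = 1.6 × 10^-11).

Total volume = 220 + 226 = 446 mL.
[Ca^2+] = 8.7 x 10^-3 × (220/446) = 4.29 x 10^-3 M
[F^-] = 8.4 × 10^-2 × (226/446) = 4.26 × 10^-2 M
CaF2(s) ⇌ Ca^2+(aq) + 2 F^-(aq), so Q = [Ca^2+][F^-]^2
Q = (4.29 × 10^-3)(4.26 × 10^-2)^2 = 7.8 x 10^-6
Q > Ksp, so CaF2 will precipitate.

Q ≈ 7.8 × 10^-6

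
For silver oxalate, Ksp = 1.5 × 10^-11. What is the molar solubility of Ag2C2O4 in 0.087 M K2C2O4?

6.6 × 10^-6 M

Ag2C2O4(s) ⇌ 2 Ag^+ + C2O4^2-
Ksp = [Ag^+]^2[C2O4^2-]
Let s be the molar solubility in this solution. [Ag^+] = 2s, [C2O4^2-] = 0.087 + s ≈ 0.087 (common-ion effect: C2O4^2- is already 0.087 M).
Ksp ≈ (2s)^2 × 0.087
s = 6.6 × 10^-6 M
Check: s = 6.6 x 10^-6 ≪ 0.087, so the approximation is valid.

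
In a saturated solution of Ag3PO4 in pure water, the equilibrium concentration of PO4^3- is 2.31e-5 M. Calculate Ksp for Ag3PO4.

Ag3PO4(s) ⇌ 3 Ag^+ + PO4^3-
Stoichiometry gives [Ag^+] = (3/1)[PO4^3-] = 6.930 × 10^-5 M.
Ksp = [Ag^+]^3[PO4^3-]
Ksp = (6.930 × 10^-5)^3 × 2.31 × 10^-5 = 7.69 × 10^-18

Ksp = 7.69 × 10^-18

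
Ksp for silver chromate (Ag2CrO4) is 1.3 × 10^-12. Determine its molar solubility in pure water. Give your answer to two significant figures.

s = 6.9 x 10^-5 M

Ag2CrO4(s) <=> 2 Ag^+ + CrO4^2-
Ksp = [Ag^+]^2[CrO4^2-]
Let s = molar solubility. Then [Ag^+] = 2s and [CrO4^2-] = s.
Substituting: Ksp = (2s)^2s = 4s^3
s = (1.3 × 10^-12 / 4)^(1/3) = 6.9 × 10^-5 M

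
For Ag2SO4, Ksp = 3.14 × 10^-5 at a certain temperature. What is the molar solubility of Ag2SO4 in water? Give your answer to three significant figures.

Ag2SO4(s) ⇌ 2 Ag^+(aq) + SO4^2-(aq)
Ksp = [Ag^+]^2[SO4^2-]
If s mol/L of Ag2SO4 dissolves, [Ag^+] = 2s and [SO4^2-] = s.
Substituting: Ksp = (2s)^2s = 4s^3
s^3 = 3.14 × 10^-5 / 4, so s = 1.99 × 10^-2 M

1.99e-2 M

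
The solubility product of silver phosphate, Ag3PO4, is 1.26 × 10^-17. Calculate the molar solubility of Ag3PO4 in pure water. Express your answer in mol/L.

s ≈ 2.61 x 10^-5 M

Ag3PO4(s) ⇌ 3 Ag^+ + PO4^3-
Ksp = [Ag^+]^3[PO4^3-]
Let s = molar solubility. Then [Ag^+] = 3s and [PO4^3-] = s.
So Ksp = (3s)^3 × s = 27s^4
Solving, s = (1.26 × 10^-17/27)^(1/4) = 2.61 × 10^-5 M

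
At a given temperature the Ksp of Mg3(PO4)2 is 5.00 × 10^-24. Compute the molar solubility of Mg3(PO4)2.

s ≈ 8.57e-6 M

Mg3(PO4)2(s) ⇌ 3 Mg^2+ + 2 PO4^3-
Ksp = [Mg^2+]^3[PO4^3-]^2
Let s = molar solubility. Then [Mg^2+] = 3s and [PO4^3-] = 2s.
Ksp = (3s)^3(2s)^2 = 108s^5
Solving, s = (5.00 × 10^-24/108)^(1/5) = 8.57 × 10^-6 M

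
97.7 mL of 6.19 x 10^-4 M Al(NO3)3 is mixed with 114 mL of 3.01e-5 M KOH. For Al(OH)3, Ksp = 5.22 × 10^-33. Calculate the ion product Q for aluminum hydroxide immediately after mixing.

Total volume = 97.7 + 114 = 211.7 mL.
[Al^3+] = 6.19 × 10^-4 × (97.7/211.7) = 2.857 × 10^-4 M
[OH^-] = 3.01 × 10^-5 × (114/211.7) = 1.621 x 10^-5 M
Al(OH)3(s) ⇌ Al^3+(aq) + 3 OH^-(aq), so Q = [Al^3+][OH^-]^3
Q = (2.857 × 10^-4)(1.621 x 10^-5)^3 = 1.22 × 10^-18
Q > Ksp, so Al(OH)3 will precipitate.

Q = 1.22e-18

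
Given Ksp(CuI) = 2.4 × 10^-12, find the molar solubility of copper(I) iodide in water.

CuI(s) ⇌ Cu^+ + I^-
Ksp = [Cu^+][I^-]
If s mol/L of CuI dissolves, [Cu^+] = s and [I^-] = s.
Ksp = s × s = s^2
s = (2.4 × 10^-12)^(1/2) = 1.5 × 10^-6 M

1.5 × 10^-6 M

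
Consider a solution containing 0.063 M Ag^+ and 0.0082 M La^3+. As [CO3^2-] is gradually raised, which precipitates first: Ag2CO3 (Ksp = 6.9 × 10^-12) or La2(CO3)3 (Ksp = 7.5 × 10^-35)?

La2(CO3)3

Each salt begins to precipitate when Q = Ksp, i.e. when [CO3^2-] reaches its threshold.
For Ag2CO3: 6.9 × 10^-12 = (0.063)^2 × [CO3^2-]  ⇒  [CO3^2-] = 1.7 × 10^-9 M.
For La2(CO3)3: 7.5 × 10^-35 = (0.0082)^2 × [CO3^2-]^3  ⇒  [CO3^2-] = 1.0 x 10^-10 M.
The salt with the lower threshold [CO3^2-] precipitates first: La2(CO3)3.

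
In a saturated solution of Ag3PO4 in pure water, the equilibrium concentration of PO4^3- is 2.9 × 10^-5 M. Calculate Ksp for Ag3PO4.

Ag3PO4(s) ⇌ 3 Ag^+ + PO4^3-
Stoichiometry gives [Ag^+] = (3/1)[PO4^3-] = 8.70 × 10^-5 M.
Ksp = [Ag^+]^3[PO4^3-]
Ksp = (8.70 x 10^-5)^3 × 2.9 x 10^-5 = 1.9 × 10^-17

Ksp = 1.9 × 10^-17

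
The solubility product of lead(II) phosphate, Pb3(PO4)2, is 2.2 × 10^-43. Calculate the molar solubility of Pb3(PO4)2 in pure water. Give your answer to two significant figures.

Pb3(PO4)2(s) ⇌ 3 Pb^2+(aq) + 2 PO4^3-(aq)
Ksp = [Pb^2+]^3[PO4^3-]^2
Let s = molar solubility. Then [Pb^2+] = 3s and [PO4^3-] = 2s.
Ksp = (3s)^3(2s)^2 = 108s^5
s^5 = 2.2 × 10^-43 / 108, so s = 1.2 × 10^-9 M

s = 1.2e-9 M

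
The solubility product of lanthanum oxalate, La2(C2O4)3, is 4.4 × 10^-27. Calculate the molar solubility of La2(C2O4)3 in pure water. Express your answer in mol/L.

La2(C2O4)3(s) ⇌ 2 La^3+ + 3 C2O4^2-
Ksp = [La^3+]^2[C2O4^2-]^3
Let s = molar solubility. Then [La^3+] = 2s and [C2O4^2-] = 3s.
So Ksp = (2s)^2 × (3s)^3 = 108s^5
s^5 = 4.4 × 10^-27 / 108, so s = 2.1 × 10^-6 M

2.1 × 10^-6 M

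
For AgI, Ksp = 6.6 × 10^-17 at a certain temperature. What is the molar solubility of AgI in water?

s ≈ 8.1e-9 M

AgI(s) ⇌ Ag^+ + I^-
Ksp = [Ag^+][I^-]
For each mole of AgI that dissolves: [Ag^+] = s, [I^-] = s.
Ksp = s^2
s = (6.6 × 10^-17)^(1/2) = 8.1 × 10^-9 M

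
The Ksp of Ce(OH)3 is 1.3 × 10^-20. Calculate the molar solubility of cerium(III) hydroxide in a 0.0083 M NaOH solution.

Ce(OH)3(s) <=> Ce^3+ + 3 OH^-
Ksp = [Ce^3+][OH^-]^3
If s mol/L dissolves here, [Ce^3+] = s, [OH^-] = 0.0083 + 3s ≈ 0.0083 (since OH^- from NaOH dominates).
Ksp ≈ s × (0.0083)^3
s = 2.3 x 10^-14 M
Check: 3s = 6.8 × 10^-14 ≪ 0.0083, so the approximation is valid.

s ≈ 2.3 x 10^-14 M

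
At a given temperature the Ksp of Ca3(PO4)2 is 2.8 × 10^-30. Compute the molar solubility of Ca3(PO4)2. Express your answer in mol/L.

s = 4.8 × 10^-7 M

Ca3(PO4)2(s) <=> 3 Ca^2+ + 2 PO4^3-
Ksp = [Ca^2+]^3[PO4^3-]^2
Let s = molar solubility. Then [Ca^2+] = 3s and [PO4^3-] = 2s.
So Ksp = (3s)^3 × (2s)^2 = 108s^5
s = (2.8 × 10^-30 / 108)^(1/5) = 4.8 x 10^-7 M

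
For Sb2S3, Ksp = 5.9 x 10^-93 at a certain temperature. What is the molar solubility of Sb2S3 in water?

Sb2S3(s) ⇌ 2 Sb^3+(aq) + 3 S^2-(aq)
Ksp = [Sb^3+]^2[S^2-]^3
If s mol/L of Sb2S3 dissolves, [Sb^3+] = 2s and [S^2-] = 3s.
So Ksp = (2s)^2 × (3s)^3 = 108s^5
s = (5.9 x 10^-93 / 108)^(1/5) = 1.4 × 10^-19 M

1.4e-19 M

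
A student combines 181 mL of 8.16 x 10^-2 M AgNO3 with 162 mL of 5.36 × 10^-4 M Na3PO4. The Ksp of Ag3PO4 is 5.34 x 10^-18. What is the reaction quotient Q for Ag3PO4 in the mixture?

Q ≈ 2.02e-8

Total volume = 181 + 162 = 343 mL.
[Ag^+] = 8.16 x 10^-2 × (181/343) = 4.306 × 10^-2 M
[PO4^3-] = 5.36 x 10^-4 × (162/343) = 2.532 × 10^-4 M
Ag3PO4(s) <=> 3 Ag^+(aq) + PO4^3-(aq), so Q = [Ag^+]^3[PO4^3-]
Q = (4.306 × 10^-2)^3(2.532 × 10^-4) = 2.02 × 10^-8
Q > Ksp, so Ag3PO4 will precipitate.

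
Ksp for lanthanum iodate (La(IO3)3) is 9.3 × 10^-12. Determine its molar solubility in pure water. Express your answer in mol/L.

s ≈ 7.7 × 10^-4 M

La(IO3)3(s) <=> La^3+(aq) + 3 IO3^-(aq)
Ksp = [La^3+][IO3^-]^3
With molar solubility s: [La^3+] = s, [IO3^-] = 3s.
Ksp = s(3s)^3 = 27s^4
s^4 = 9.3 × 10^-12 / 27, so s = 7.7 × 10^-4 M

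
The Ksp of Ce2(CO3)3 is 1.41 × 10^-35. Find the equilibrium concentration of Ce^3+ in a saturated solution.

[Ce^3+] ≈ 8.40e-8 M

Ce2(CO3)3(s) ⇌ 2 Ce^3+(aq) + 3 CO3^2-(aq)
Ksp = [Ce^3+]^2[CO3^2-]^3
If s mol/L of Ce2(CO3)3 dissolves, [Ce^3+] = 2s and [CO3^2-] = 3s.
So Ksp = (2s)^2 × (3s)^3 = 108s^5
s^5 = 1.41 × 10^-35 / 108, so s = 4.199 × 10^-8 M
[Ce^3+] = 2s = 8.40 × 10^-8 M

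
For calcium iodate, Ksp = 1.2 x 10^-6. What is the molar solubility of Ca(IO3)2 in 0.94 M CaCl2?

Ca(IO3)2(s) ⇌ Ca^2+ + 2 IO3^-
Ksp = [Ca^2+][IO3^-]^2
Let s be the molar solubility in this solution. [Ca^2+] = 0.94 + s ≈ 0.94, [IO3^-] = 2s (since Ca^2+ from CaCl2 dominates).
Ksp ≈ 0.94 × (2s)^2
s = 5.6 × 10^-4 M
Check: s = 5.6 × 10^-4 ≪ 0.94, so the approximation is valid.

s ≈ 5.6 x 10^-4 M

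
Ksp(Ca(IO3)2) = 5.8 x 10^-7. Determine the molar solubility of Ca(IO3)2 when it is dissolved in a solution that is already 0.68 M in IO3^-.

Ca(IO3)2(s) <=> Ca^2+(aq) + 2 IO3^-(aq)
Ksp = [Ca^2+][IO3^-]^2
If s mol/L dissolves here, [Ca^2+] = s, [IO3^-] = 0.68 + 2s ≈ 0.68 (common-ion effect: IO3^- is already 0.68 M).
Ksp ≈ s × (0.68)^2
s = 1.3 × 10^-6 M
Check: 2s = 2.5 × 10^-6 ≪ 0.68, so the approximation is valid.

1.3e-6 M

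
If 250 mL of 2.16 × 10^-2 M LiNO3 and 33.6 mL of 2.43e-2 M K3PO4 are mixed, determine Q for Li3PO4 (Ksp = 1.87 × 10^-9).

Total volume = 250 + 33.6 = 283.6 mL.
[Li^+] = 2.16 × 10^-2 × (250/283.6) = 1.904 × 10^-2 M
[PO4^3-] = 2.43 × 10^-2 × (33.6/283.6) = 2.879 × 10^-3 M
Li3PO4(s) <=> 3 Li^+ + PO4^3-, so Q = [Li^+]^3[PO4^3-]
Q = (1.904 × 10^-2)^3(2.879 x 10^-3) = 1.99 × 10^-8
Q > Ksp, so Li3PO4 will precipitate.

1.99 × 10^-8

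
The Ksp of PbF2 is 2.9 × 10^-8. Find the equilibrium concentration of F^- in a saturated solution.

[F^-] = 3.9 × 10^-3 M

PbF2(s) ⇌ Pb^2+ + 2 F^-
Ksp = [Pb^2+][F^-]^2
If s mol/L of PbF2 dissolves, [Pb^2+] = s and [F^-] = 2s.
So Ksp = s × (2s)^2 = 4s^3
Solving, s = (2.9 × 10^-8/4)^(1/3) = 1.94 x 10^-3 M
[F^-] = 2s = 3.9 × 10^-3 M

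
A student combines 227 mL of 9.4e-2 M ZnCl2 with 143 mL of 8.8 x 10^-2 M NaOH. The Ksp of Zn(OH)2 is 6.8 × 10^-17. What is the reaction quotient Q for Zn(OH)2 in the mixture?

6.7e-5

Total volume = 227 + 143 = 370 mL.
[Zn^2+] = 9.4 × 10^-2 × (227/370) = 5.77 × 10^-2 M
[OH^-] = 8.8 × 10^-2 × (143/370) = 3.40 × 10^-2 M
Zn(OH)2(s) ⇌ Zn^2+(aq) + 2 OH^-(aq), so Q = [Zn^2+][OH^-]^2
Q = (5.77 × 10^-2)(3.40 × 10^-2)^2 = 6.7 x 10^-5
Q > Ksp, so Zn(OH)2 will precipitate.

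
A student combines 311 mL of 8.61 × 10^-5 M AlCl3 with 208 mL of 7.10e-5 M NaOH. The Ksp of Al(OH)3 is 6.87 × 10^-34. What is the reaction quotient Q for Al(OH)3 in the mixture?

Q ≈ 1.19e-18

Total volume = 311 + 208 = 519 mL.
[Al^3+] = 8.61 × 10^-5 × (311/519) = 5.159 × 10^-5 M
[OH^-] = 7.10 x 10^-5 × (208/519) = 2.845 x 10^-5 M
Al(OH)3(s) ⇌ Al^3+(aq) + 3 OH^-(aq), so Q = [Al^3+][OH^-]^3
Q = (5.159 × 10^-5)(2.845 × 10^-5)^3 = 1.19 × 10^-18
Q > Ksp, so Al(OH)3 will precipitate.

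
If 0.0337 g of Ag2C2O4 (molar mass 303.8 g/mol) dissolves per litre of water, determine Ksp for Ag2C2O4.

Molar solubility s = (3.37 × 10^-2 g/L) / (303.8 g/mol) = 1.109 x 10^-4 M.
Ag2C2O4(s) ⇌ 2 Ag^+(aq) + C2O4^2-(aq)
With molar solubility s: [Ag^+] = 2s, [C2O4^2-] = s.
Ksp = [Ag^+]^2[C2O4^2-]
So Ksp = (2s)^2 × s = 4s^3
Ksp = 4 × (1.109 x 10^-4)^3 = 5.46 x 10^-12

Ksp ≈ 5.46 × 10^-12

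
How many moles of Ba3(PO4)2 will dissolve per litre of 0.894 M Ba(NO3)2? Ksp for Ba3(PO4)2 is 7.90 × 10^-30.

Ba3(PO4)2(s) <=> 3 Ba^2+(aq) + 2 PO4^3-(aq)
Ksp = [Ba^2+]^3[PO4^3-]^2
Let s = moles of Ba3(PO4)2 that dissolve per litre. [Ba^2+] = 0.894 + 3s ≈ 0.894, [PO4^3-] = 2s (Ksp is small, so little additional dissolves).
Ksp ≈ (0.894)^3 × (2s)^2
s = 1.66 × 10^-15 M
Check: 3s = 5.0 × 10^-15 ≪ 0.894, so the approximation is valid.

1.66e-15 M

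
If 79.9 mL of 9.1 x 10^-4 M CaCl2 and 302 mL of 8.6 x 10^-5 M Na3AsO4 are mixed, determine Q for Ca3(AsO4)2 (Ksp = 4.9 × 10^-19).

3.2e-20

Total volume = 79.9 + 302 = 381.9 mL.
[Ca^2+] = 9.1 × 10^-4 × (79.9/381.9) = 1.90 × 10^-4 M
[AsO4^3-] = 8.6 × 10^-5 × (302/381.9) = 6.80 x 10^-5 M
Ca3(AsO4)2(s) <=> 3 Ca^2+(aq) + 2 AsO4^3-(aq), so Q = [Ca^2+]^3[AsO4^3-]^2
Q = (1.90 x 10^-4)^3(6.80 x 10^-5)^2 = 3.2 × 10^-20
Q < Ksp, so no precipitate of Ca3(AsO4)2 forms.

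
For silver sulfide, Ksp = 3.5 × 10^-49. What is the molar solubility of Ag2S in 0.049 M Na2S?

Ag2S(s) ⇌ 2 Ag^+(aq) + S^2-(aq)
Ksp = [Ag^+]^2[S^2-]
If s mol/L dissolves here, [Ag^+] = 2s, [S^2-] = 0.049 + s ≈ 0.049 (since S^2- from Na2S dominates).
Ksp ≈ (2s)^2 × 0.049
s = 1.3 × 10^-24 M
Check: s = 1.3 × 10^-24 ≪ 0.049, so the approximation is valid.

1.3 × 10^-24 M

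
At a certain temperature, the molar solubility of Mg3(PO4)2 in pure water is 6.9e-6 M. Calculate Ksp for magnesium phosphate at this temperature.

Mg3(PO4)2(s) ⇌ 3 Mg^2+ + 2 PO4^3-
For each mole of Mg3(PO4)2 that dissolves: [Mg^2+] = 3s, [PO4^3-] = 2s.
Ksp = [Mg^2+]^3[PO4^3-]^2
Substituting: Ksp = (3s)^3(2s)^2 = 108s^5
Ksp = 108 × (6.9 × 10^-6)^5 = 1.7 × 10^-24

Ksp ≈ 1.7e-24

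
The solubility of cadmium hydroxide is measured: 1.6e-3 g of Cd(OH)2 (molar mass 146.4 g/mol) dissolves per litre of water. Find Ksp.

5.2 × 10^-15

Molar solubility s = (1.6 × 10^-3 g/L) / (146.4 g/mol) = 1.09 x 10^-5 M.
Cd(OH)2(s) <=> Cd^2+ + 2 OH^-
With molar solubility s: [Cd^2+] = s, [OH^-] = 2s.
Ksp = [Cd^2+][OH^-]^2
Substituting: Ksp = s(2s)^2 = 4s^3
With s = 1.09 × 10^-5: Ksp = 5.2 x 10^-15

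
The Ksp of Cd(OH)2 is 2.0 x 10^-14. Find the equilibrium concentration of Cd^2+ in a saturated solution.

Cd(OH)2(s) ⇌ Cd^2+ + 2 OH^-
Ksp = [Cd^2+][OH^-]^2
For each mole of Cd(OH)2 that dissolves: [Cd^2+] = s, [OH^-] = 2s.
Ksp = s(2s)^2 = 4s^3
Solving, s = (2.0 x 10^-14/4)^(1/3) = 1.71 x 10^-5 M
[Cd^2+] = s = 1.7 × 10^-5 M

1.7e-5 M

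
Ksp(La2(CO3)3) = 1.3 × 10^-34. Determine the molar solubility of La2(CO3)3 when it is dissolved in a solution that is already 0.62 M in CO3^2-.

La2(CO3)3(s) ⇌ 2 La^3+ + 3 CO3^2-
Ksp = [La^3+]^2[CO3^2-]^3
Let s be the molar solubility in this solution. [La^3+] = 2s, [CO3^2-] = 0.62 + 3s ≈ 0.62 (common-ion effect: CO3^2- is already 0.62 M).
Ksp ≈ (2s)^2 × (0.62)^3
s = 1.2 × 10^-17 M
Check: 3s = 3.5 × 10^-17 ≪ 0.62, so the approximation is valid.

s = 1.2 x 10^-17 M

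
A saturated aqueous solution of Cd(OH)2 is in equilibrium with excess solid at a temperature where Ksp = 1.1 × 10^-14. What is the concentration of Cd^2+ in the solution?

Cd(OH)2(s) ⇌ Cd^2+ + 2 OH^-
Ksp = [Cd^2+][OH^-]^2
If s mol/L of Cd(OH)2 dissolves, [Cd^2+] = s and [OH^-] = 2s.
Substituting: Ksp = s(2s)^2 = 4s^3
Solving, s = (1.1 × 10^-14/4)^(1/3) = 1.40 x 10^-5 M
[Cd^2+] = s = 1.4 × 10^-5 M

[Cd^2+] = 1.4e-5 M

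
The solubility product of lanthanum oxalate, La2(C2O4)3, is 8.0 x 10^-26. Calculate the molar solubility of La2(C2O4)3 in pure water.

La2(C2O4)3(s) ⇌ 2 La^3+ + 3 C2O4^2-
Ksp = [La^3+]^2[C2O4^2-]^3
With molar solubility s: [La^3+] = 2s, [C2O4^2-] = 3s.
Ksp = (2s)^2(3s)^3 = 108s^5
s = (8.0 x 10^-26 / 108)^(1/5) = 3.7 × 10^-6 M

3.7 × 10^-6 M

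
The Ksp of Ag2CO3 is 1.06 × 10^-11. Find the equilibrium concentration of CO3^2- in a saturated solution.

Ag2CO3(s) <=> 2 Ag^+(aq) + CO3^2-(aq)
Ksp = [Ag^+]^2[CO3^2-]
With molar solubility s: [Ag^+] = 2s, [CO3^2-] = s.
Ksp = (2s)^2s = 4s^3
s = (1.06 × 10^-11 / 4)^(1/3) = 1.384 x 10^-4 M
[CO3^2-] = s = 1.38 x 10^-4 M

[CO3^2-] = 1.38e-4 M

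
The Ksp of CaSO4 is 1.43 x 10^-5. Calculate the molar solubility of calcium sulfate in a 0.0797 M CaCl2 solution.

1.79e-4 M

CaSO4(s) ⇌ Ca^2+ + SO4^2-
Ksp = [Ca^2+][SO4^2-]
If s mol/L dissolves here, [Ca^2+] = 0.0797 + s ≈ 0.0797, [SO4^2-] = s (common-ion effect: Ca^2+ is already 0.0797 M).
Ksp ≈ 0.0797 × s
s = 1.79 x 10^-4 M
Check: s = 1.8 × 10^-4 ≪ 0.0797, so the approximation is valid.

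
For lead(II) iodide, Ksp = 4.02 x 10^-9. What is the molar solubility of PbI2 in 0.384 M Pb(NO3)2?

s ≈ 5.12 × 10^-5 M

PbI2(s) ⇌ Pb^2+(aq) + 2 I^-(aq)
Ksp = [Pb^2+][I^-]^2
Let s = moles of PbI2 that dissolve per litre. [Pb^2+] = 0.384 + s ≈ 0.384, [I^-] = 2s (Ksp is small, so little additional dissolves).
Ksp ≈ 0.384 × (2s)^2
s = 5.12 × 10^-5 M
Check: s = 5.1 x 10^-5 ≪ 0.384, so the approximation is valid.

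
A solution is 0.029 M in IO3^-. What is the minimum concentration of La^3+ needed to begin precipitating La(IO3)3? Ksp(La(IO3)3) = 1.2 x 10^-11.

La(IO3)3(s) ⇌ La^3+ + 3 IO3^-
Ksp = [La^3+][IO3^-]^3
Precipitation begins when Q = Ksp. With [IO3^-] = 0.029 M:
1.2 x 10^-11 = (0.029)^3 × [La^3+]
[La^3+] = (1.2 x 10^-11 / 2.44 × 10^-5) = 4.9 × 10^-7 M

[La^3+] ≈ 4.9 × 10^-7 M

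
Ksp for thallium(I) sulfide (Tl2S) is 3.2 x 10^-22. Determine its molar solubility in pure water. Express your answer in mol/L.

Tl2S(s) ⇌ 2 Tl^+ + S^2-
Ksp = [Tl^+]^2[S^2-]
For each mole of Tl2S that dissolves: [Tl^+] = 2s, [S^2-] = s.
Ksp = (2s)^2s = 4s^3
s = (3.2 x 10^-22 / 4)^(1/3) = 4.3 × 10^-8 M

s ≈ 4.3e-8 M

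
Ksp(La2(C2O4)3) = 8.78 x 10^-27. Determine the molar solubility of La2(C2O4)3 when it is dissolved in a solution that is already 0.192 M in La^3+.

s ≈ 2.07 x 10^-9 M

La2(C2O4)3(s) <=> 2 La^3+(aq) + 3 C2O4^2-(aq)
Ksp = [La^3+]^2[C2O4^2-]^3
If s mol/L dissolves here, [La^3+] = 0.192 + 2s ≈ 0.192, [C2O4^2-] = 3s (common-ion effect: La^3+ is already 0.192 M).
Ksp ≈ (0.192)^2 × (3s)^3
s = 2.07 x 10^-9 M
Check: 2s = 4.1 × 10^-9 ≪ 0.192, so the approximation is valid.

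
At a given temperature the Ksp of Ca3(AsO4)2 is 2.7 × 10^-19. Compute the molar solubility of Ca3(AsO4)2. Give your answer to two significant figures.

Ca3(AsO4)2(s) <=> 3 Ca^2+(aq) + 2 AsO4^3-(aq)
Ksp = [Ca^2+]^3[AsO4^3-]^2
With molar solubility s: [Ca^2+] = 3s, [AsO4^3-] = 2s.
Ksp = (3s)^3(2s)^2 = 108s^5
s = (2.7 × 10^-19 / 108)^(1/5) = 7.6 x 10^-5 M

s ≈ 7.6e-5 M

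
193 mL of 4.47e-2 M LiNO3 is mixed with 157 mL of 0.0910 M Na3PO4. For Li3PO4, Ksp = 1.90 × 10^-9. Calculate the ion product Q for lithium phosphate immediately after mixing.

Q ≈ 6.11e-7

Total volume = 193 + 157 = 350 mL.
[Li^+] = 4.47 × 10^-2 × (193/350) = 2.465 × 10^-2 M
[PO4^3-] = 9.10 × 10^-2 × (157/350) = 4.082 × 10^-2 M
Li3PO4(s) ⇌ 3 Li^+ + PO4^3-, so Q = [Li^+]^3[PO4^3-]
Q = (2.465 x 10^-2)^3(4.082 × 10^-2) = 6.11 × 10^-7
Q > Ksp, so Li3PO4 will precipitate.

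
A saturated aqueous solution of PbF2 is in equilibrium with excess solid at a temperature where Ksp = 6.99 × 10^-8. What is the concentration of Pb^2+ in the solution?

PbF2(s) <=> Pb^2+ + 2 F^-
Ksp = [Pb^2+][F^-]^2
For each mole of PbF2 that dissolves: [Pb^2+] = s, [F^-] = 2s.
Substituting: Ksp = s(2s)^2 = 4s^3
Solving, s = (6.99 × 10^-8/4)^(1/3) = 2.595 x 10^-3 M
[Pb^2+] = s = 2.60 × 10^-3 M

[Pb^2+] = 2.60e-3 M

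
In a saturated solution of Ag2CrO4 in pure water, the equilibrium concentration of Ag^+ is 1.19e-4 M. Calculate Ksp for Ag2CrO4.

Ag2CrO4(s) ⇌ 2 Ag^+ + CrO4^2-
Stoichiometry gives [CrO4^2-] = (1/2)[Ag^+] = 5.950 × 10^-5 M.
Ksp = [Ag^+]^2[CrO4^2-]
Ksp = (1.19 × 10^-4)^2 × 5.950 × 10^-5 = 8.43 x 10^-13

Ksp = 8.43 × 10^-13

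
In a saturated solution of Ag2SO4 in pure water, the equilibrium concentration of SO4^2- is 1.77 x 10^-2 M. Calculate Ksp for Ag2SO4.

Ag2SO4(s) <=> 2 Ag^+ + SO4^2-
Stoichiometry gives [Ag^+] = (2/1)[SO4^2-] = 3.540 × 10^-2 M.
Ksp = [Ag^+]^2[SO4^2-]
Ksp = (3.540 x 10^-2)^2 × 1.77 × 10^-2 = 2.22 x 10^-5

Ksp = 2.22 x 10^-5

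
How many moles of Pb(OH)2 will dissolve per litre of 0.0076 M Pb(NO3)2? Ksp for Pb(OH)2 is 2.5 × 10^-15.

2.9 × 10^-7 M

Pb(OH)2(s) ⇌ Pb^2+ + 2 OH^-
Ksp = [Pb^2+][OH^-]^2
If s mol/L dissolves here, [Pb^2+] = 0.0076 + s ≈ 0.0076, [OH^-] = 2s (Ksp is small, so little additional dissolves).
Ksp ≈ 0.0076 × (2s)^2
s = 2.9 × 10^-7 M
Check: s = 2.9 × 10^-7 ≪ 0.0076, so the approximation is valid.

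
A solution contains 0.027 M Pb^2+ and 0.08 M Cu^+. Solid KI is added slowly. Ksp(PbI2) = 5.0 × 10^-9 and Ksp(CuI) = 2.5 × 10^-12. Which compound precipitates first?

CuI

Each salt begins to precipitate when Q = Ksp, i.e. when [I^-] reaches its threshold.
For PbI2: 5.0 × 10^-9 = 0.027 × [I^-]^2  ⇒  [I^-] = 4.3 x 10^-4 M.
For CuI: 2.5 × 10^-12 = 0.08 × [I^-]  ⇒  [I^-] = 3.1 x 10^-11 M.
The salt with the lower threshold [I^-] precipitates first: CuI.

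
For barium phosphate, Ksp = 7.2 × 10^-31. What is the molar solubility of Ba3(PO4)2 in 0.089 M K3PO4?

Ba3(PO4)2(s) <=> 3 Ba^2+ + 2 PO4^3-
Ksp = [Ba^2+]^3[PO4^3-]^2
Let s be the molar solubility in this solution. [Ba^2+] = 3s, [PO4^3-] = 0.089 + 2s ≈ 0.089 (since PO4^3- from K3PO4 dominates).
Ksp ≈ (3s)^3 × (0.089)^2
s = 1.5 × 10^-10 M
Check: 2s = 3.0 x 10^-10 ≪ 0.089, so the approximation is valid.

1.5 x 10^-10 M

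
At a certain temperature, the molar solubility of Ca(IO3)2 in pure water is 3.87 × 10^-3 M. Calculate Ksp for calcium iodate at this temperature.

Ca(IO3)2(s) <=> Ca^2+(aq) + 2 IO3^-(aq)
Let s = molar solubility. Then [Ca^2+] = s and [IO3^-] = 2s.
Ksp = [Ca^2+][IO3^-]^2
So Ksp = s × (2s)^2 = 4s^3
Ksp = 4 × (3.87 x 10^-3)^3 = 2.32 x 10^-7

2.32 x 10^-7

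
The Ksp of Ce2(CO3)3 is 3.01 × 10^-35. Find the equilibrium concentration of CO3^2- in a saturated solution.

[CO3^2-] = 1.47e-7 M

Ce2(CO3)3(s) <=> 2 Ce^3+(aq) + 3 CO3^2-(aq)
Ksp = [Ce^3+]^2[CO3^2-]^3
If s mol/L of Ce2(CO3)3 dissolves, [Ce^3+] = 2s and [CO3^2-] = 3s.
Ksp = (2s)^2(3s)^3 = 108s^5
s = (3.01 × 10^-35 / 108)^(1/5) = 4.887 × 10^-8 M
[CO3^2-] = 3s = 1.47 × 10^-7 M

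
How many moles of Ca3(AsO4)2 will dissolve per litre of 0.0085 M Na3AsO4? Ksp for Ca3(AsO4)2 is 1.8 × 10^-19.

Ca3(AsO4)2(s) <=> 3 Ca^2+(aq) + 2 AsO4^3-(aq)
Ksp = [Ca^2+]^3[AsO4^3-]^2
Let s = moles of Ca3(AsO4)2 that dissolve per litre. [Ca^2+] = 3s, [AsO4^3-] = 0.0085 + 2s ≈ 0.0085 (Ksp is small, so little additional dissolves).
Ksp ≈ (3s)^3 × (0.0085)^2
s = 4.5 × 10^-6 M
Check: 2s = 9.0 × 10^-6 ≪ 0.0085, so the approximation is valid.

s = 4.5e-6 M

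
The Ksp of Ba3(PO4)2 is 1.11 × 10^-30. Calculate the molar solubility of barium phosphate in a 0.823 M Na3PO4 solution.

s = 3.93 x 10^-11 M

Ba3(PO4)2(s) ⇌ 3 Ba^2+ + 2 PO4^3-
Ksp = [Ba^2+]^3[PO4^3-]^2
Let s be the molar solubility in this solution. [Ba^2+] = 3s, [PO4^3-] = 0.823 + 2s ≈ 0.823 (since PO4^3- from Na3PO4 dominates).
Ksp ≈ (3s)^3 × (0.823)^2
s = 3.93 × 10^-11 M
Check: 2s = 7.9 × 10^-11 ≪ 0.823, so the approximation is valid.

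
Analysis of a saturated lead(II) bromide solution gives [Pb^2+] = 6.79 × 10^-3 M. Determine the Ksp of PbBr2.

PbBr2(s) <=> Pb^2+ + 2 Br^-
Stoichiometry gives [Br^-] = (2/1)[Pb^2+] = 1.358 × 10^-2 M.
Ksp = [Pb^2+][Br^-]^2
Ksp = 6.79 × 10^-3 × (1.358 × 10^-2)^2 = 1.25 x 10^-6

Ksp ≈ 1.25 x 10^-6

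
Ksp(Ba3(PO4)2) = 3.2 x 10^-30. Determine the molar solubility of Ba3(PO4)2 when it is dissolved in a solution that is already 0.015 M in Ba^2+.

s = 4.9 x 10^-13 M

Ba3(PO4)2(s) <=> 3 Ba^2+ + 2 PO4^3-
Ksp = [Ba^2+]^3[PO4^3-]^2
If s mol/L dissolves here, [Ba^2+] = 0.015 + 3s ≈ 0.015, [PO4^3-] = 2s (Ksp is small, so little additional dissolves).
Ksp ≈ (0.015)^3 × (2s)^2
s = 4.9 × 10^-13 M
Check: 3s = 1.5 x 10^-12 ≪ 0.015, so the approximation is valid.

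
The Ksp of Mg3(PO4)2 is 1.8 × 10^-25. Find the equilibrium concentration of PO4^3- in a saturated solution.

8.8e-6 M

Mg3(PO4)2(s) <=> 3 Mg^2+ + 2 PO4^3-
Ksp = [Mg^2+]^3[PO4^3-]^2
For each mole of Mg3(PO4)2 that dissolves: [Mg^2+] = 3s, [PO4^3-] = 2s.
So Ksp = (3s)^3 × (2s)^2 = 108s^5
Solving, s = (1.8 × 10^-25/108)^(1/5) = 4.41 × 10^-6 M
[PO4^3-] = 2s = 8.8 × 10^-6 M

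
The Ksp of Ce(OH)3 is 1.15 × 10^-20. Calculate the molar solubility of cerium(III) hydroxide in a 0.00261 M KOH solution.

Ce(OH)3(s) ⇌ Ce^3+ + 3 OH^-
Ksp = [Ce^3+][OH^-]^3
If s mol/L dissolves here, [Ce^3+] = s, [OH^-] = 0.00261 + 3s ≈ 0.00261 (since OH^- from KOH dominates).
Ksp ≈ s × (0.00261)^3
s = 6.47 × 10^-13 M
Check: 3s = 1.9 × 10^-12 ≪ 0.00261, so the approximation is valid.

s = 6.47 × 10^-13 M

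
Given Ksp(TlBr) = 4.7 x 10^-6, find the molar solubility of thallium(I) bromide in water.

TlBr(s) ⇌ Tl^+(aq) + Br^-(aq)
Ksp = [Tl^+][Br^-]
Let s = molar solubility. Then [Tl^+] = s and [Br^-] = s.
Ksp = s^2
s = (4.7 x 10^-6)^(1/2) = 2.2 x 10^-3 M

s = 2.2 × 10^-3 M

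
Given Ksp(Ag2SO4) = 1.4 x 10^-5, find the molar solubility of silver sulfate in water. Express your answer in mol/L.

Ag2SO4(s) ⇌ 2 Ag^+ + SO4^2-
Ksp = [Ag^+]^2[SO4^2-]
For each mole of Ag2SO4 that dissolves: [Ag^+] = 2s, [SO4^2-] = s.
So Ksp = (2s)^2 × s = 4s^3
s = (1.4 x 10^-5 / 4)^(1/3) = 1.5 x 10^-2 M

s = 0.015 M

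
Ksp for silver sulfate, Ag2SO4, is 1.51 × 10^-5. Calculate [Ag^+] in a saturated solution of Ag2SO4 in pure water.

[Ag^+] ≈ 3.11 × 10^-2 M

Ag2SO4(s) <=> 2 Ag^+(aq) + SO4^2-(aq)
Ksp = [Ag^+]^2[SO4^2-]
Let s = molar solubility. Then [Ag^+] = 2s and [SO4^2-] = s.
Ksp = (2s)^2s = 4s^3
s^3 = 1.51 × 10^-5 / 4, so s = 1.557 x 10^-2 M
[Ag^+] = 2s = 3.11 × 10^-2 M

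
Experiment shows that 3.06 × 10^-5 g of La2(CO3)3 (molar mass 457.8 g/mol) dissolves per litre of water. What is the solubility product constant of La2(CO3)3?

1.44e-34

Molar solubility s = (3.06 x 10^-5 g/L) / (457.8 g/mol) = 6.684 × 10^-8 M.
La2(CO3)3(s) ⇌ 2 La^3+(aq) + 3 CO3^2-(aq)
With molar solubility s: [La^3+] = 2s, [CO3^2-] = 3s.
Ksp = [La^3+]^2[CO3^2-]^3
So Ksp = (2s)^2 × (3s)^3 = 108s^5
With s = 6.684 × 10^-8: Ksp = 1.44 × 10^-34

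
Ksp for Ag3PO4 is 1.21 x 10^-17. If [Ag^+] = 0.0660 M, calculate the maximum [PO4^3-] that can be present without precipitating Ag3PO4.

[PO4^3-] = 4.21e-14 M

Ag3PO4(s) <=> 3 Ag^+(aq) + PO4^3-(aq)
Ksp = [Ag^+]^3[PO4^3-]
Precipitation begins when Q = Ksp. With [Ag^+] = 0.0660 M:
1.21 x 10^-17 = (0.0660)^3 × [PO4^3-]
[PO4^3-] = (1.21 x 10^-17 / 2.875 × 10^-4) = 4.21 × 10^-14 M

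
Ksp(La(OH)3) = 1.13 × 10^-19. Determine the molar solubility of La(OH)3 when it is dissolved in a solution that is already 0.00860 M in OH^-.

La(OH)3(s) <=> La^3+(aq) + 3 OH^-(aq)
Ksp = [La^3+][OH^-]^3
If s mol/L dissolves here, [La^3+] = s, [OH^-] = 0.00860 + 3s ≈ 0.00860 (common-ion effect: OH^- is already 0.00860 M).
Ksp ≈ s × (0.00860)^3
s = 1.78 × 10^-13 M
Check: 3s = 5.3 × 10^-13 ≪ 0.00860, so the approximation is valid.

s ≈ 1.78 x 10^-13 M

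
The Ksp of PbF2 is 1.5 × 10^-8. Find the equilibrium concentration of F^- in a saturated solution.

PbF2(s) <=> Pb^2+ + 2 F^-
Ksp = [Pb^2+][F^-]^2
Let s = molar solubility. Then [Pb^2+] = s and [F^-] = 2s.
So Ksp = s × (2s)^2 = 4s^3
s = (1.5 × 10^-8 / 4)^(1/3) = 1.55 x 10^-3 M
[F^-] = 2s = 3.1 × 10^-3 M

3.1e-3 M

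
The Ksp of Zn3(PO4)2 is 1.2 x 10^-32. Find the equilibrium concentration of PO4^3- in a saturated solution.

Zn3(PO4)2(s) ⇌ 3 Zn^2+ + 2 PO4^3-
Ksp = [Zn^2+]^3[PO4^3-]^2
For each mole of Zn3(PO4)2 that dissolves: [Zn^2+] = 3s, [PO4^3-] = 2s.
So Ksp = (3s)^3 × (2s)^2 = 108s^5
Solving, s = (1.2 x 10^-32/108)^(1/5) = 1.62 × 10^-7 M
[PO4^3-] = 2s = 3.2 × 10^-7 M

[PO4^3-] = 3.2e-7 M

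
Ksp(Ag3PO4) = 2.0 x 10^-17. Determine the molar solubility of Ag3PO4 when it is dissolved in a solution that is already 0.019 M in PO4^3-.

Ag3PO4(s) ⇌ 3 Ag^+(aq) + PO4^3-(aq)
Ksp = [Ag^+]^3[PO4^3-]
Let s = moles of Ag3PO4 that dissolve per litre. [Ag^+] = 3s, [PO4^3-] = 0.019 + s ≈ 0.019 (common-ion effect: PO4^3- is already 0.019 M).
Ksp ≈ (3s)^3 × 0.019
s = 3.4 × 10^-6 M
Check: s = 3.4 x 10^-6 ≪ 0.019, so the approximation is valid.

s ≈ 3.4e-6 M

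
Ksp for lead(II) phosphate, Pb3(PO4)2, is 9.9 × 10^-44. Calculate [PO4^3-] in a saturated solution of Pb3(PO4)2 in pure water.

2.0 x 10^-9 M

Pb3(PO4)2(s) <=> 3 Pb^2+(aq) + 2 PO4^3-(aq)
Ksp = [Pb^2+]^3[PO4^3-]^2
Let s = molar solubility. Then [Pb^2+] = 3s and [PO4^3-] = 2s.
Substituting: Ksp = (3s)^3(2s)^2 = 108s^5
s^5 = 9.9 × 10^-44 / 108, so s = 9.83 × 10^-10 M
[PO4^3-] = 2s = 2.0 x 10^-9 M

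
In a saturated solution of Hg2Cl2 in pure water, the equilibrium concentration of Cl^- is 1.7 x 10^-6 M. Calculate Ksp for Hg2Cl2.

Ksp = 2.5 × 10^-18

Hg2Cl2(s) ⇌ Hg2^2+ + 2 Cl^-
Stoichiometry gives [Hg2^2+] = (1/2)[Cl^-] = 8.50 x 10^-7 M.
Ksp = [Hg2^2+][Cl^-]^2
Ksp = 8.50 x 10^-7 × (1.7 x 10^-6)^2 = 2.5 × 10^-18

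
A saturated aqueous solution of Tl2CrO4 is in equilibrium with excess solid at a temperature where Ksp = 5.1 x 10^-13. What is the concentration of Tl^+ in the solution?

Tl2CrO4(s) <=> 2 Tl^+ + CrO4^2-
Ksp = [Tl^+]^2[CrO4^2-]
For each mole of Tl2CrO4 that dissolves: [Tl^+] = 2s, [CrO4^2-] = s.
So Ksp = (2s)^2 × s = 4s^3
s^3 = 5.1 x 10^-13 / 4, so s = 5.03 × 10^-5 M
[Tl^+] = 2s = 1.0 x 10^-4 M

[Tl^+] = 1.0 x 10^-4 M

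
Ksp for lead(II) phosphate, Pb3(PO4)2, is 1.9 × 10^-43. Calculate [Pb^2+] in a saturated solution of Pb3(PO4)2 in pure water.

[Pb^2+] ≈ 3.4 x 10^-9 M

Pb3(PO4)2(s) ⇌ 3 Pb^2+(aq) + 2 PO4^3-(aq)
Ksp = [Pb^2+]^3[PO4^3-]^2
For each mole of Pb3(PO4)2 that dissolves: [Pb^2+] = 3s, [PO4^3-] = 2s.
Substituting: Ksp = (3s)^3(2s)^2 = 108s^5
s = (1.9 × 10^-43 / 108)^(1/5) = 1.12 x 10^-9 M
[Pb^2+] = 3s = 3.4 × 10^-9 M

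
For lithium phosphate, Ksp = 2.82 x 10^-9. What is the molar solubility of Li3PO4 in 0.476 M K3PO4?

Li3PO4(s) ⇌ 3 Li^+(aq) + PO4^3-(aq)
Ksp = [Li^+]^3[PO4^3-]
If s mol/L dissolves here, [Li^+] = 3s, [PO4^3-] = 0.476 + s ≈ 0.476 (common-ion effect: PO4^3- is already 0.476 M).
Ksp ≈ (3s)^3 × 0.476
s = 6.03 x 10^-4 M
Check: s = 6.0 × 10^-4 ≪ 0.476, so the approximation is valid.

6.03e-4 M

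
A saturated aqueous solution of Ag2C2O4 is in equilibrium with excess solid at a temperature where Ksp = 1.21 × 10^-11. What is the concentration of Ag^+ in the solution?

[Ag^+] = 2.89 × 10^-4 M

Ag2C2O4(s) <=> 2 Ag^+(aq) + C2O4^2-(aq)
Ksp = [Ag^+]^2[C2O4^2-]
For each mole of Ag2C2O4 that dissolves: [Ag^+] = 2s, [C2O4^2-] = s.
So Ksp = (2s)^2 × s = 4s^3
s = (1.21 × 10^-11 / 4)^(1/3) = 1.446 × 10^-4 M
[Ag^+] = 2s = 2.89 x 10^-4 M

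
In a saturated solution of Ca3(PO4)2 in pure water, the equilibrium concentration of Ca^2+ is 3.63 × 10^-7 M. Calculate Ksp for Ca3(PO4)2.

Ca3(PO4)2(s) <=> 3 Ca^2+(aq) + 2 PO4^3-(aq)
Stoichiometry gives [PO4^3-] = (2/3)[Ca^2+] = 2.420 × 10^-7 M.
Ksp = [Ca^2+]^3[PO4^3-]^2
Ksp = (3.63 × 10^-7)^3 × (2.420 × 10^-7)^2 = 2.80 × 10^-33

2.80 × 10^-33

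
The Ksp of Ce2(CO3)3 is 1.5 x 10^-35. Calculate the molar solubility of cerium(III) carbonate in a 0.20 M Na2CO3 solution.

s = 2.2 x 10^-17 M

Ce2(CO3)3(s) <=> 2 Ce^3+ + 3 CO3^2-
Ksp = [Ce^3+]^2[CO3^2-]^3
Let s be the molar solubility in this solution. [Ce^3+] = 2s, [CO3^2-] = 0.20 + 3s ≈ 0.20 (since CO3^2- from Na2CO3 dominates).
Ksp ≈ (2s)^2 × (0.20)^3
s = 2.2 x 10^-17 M
Check: 3s = 6.5 x 10^-17 ≪ 0.20, so the approximation is valid.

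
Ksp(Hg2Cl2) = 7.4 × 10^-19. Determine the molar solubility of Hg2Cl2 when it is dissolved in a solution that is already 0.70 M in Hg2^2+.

Hg2Cl2(s) ⇌ Hg2^2+(aq) + 2 Cl^-(aq)
Ksp = [Hg2^2+][Cl^-]^2
Let s be the molar solubility in this solution. [Hg2^2+] = 0.70 + s ≈ 0.70, [Cl^-] = 2s (common-ion effect: Hg2^2+ is already 0.70 M).
Ksp ≈ 0.70 × (2s)^2
s = 5.1 × 10^-10 M
Check: s = 5.1 × 10^-10 ≪ 0.70, so the approximation is valid.

s ≈ 5.1e-10 M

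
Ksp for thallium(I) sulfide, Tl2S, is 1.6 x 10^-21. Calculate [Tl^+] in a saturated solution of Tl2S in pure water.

Tl2S(s) ⇌ 2 Tl^+ + S^2-
Ksp = [Tl^+]^2[S^2-]
If s mol/L of Tl2S dissolves, [Tl^+] = 2s and [S^2-] = s.
Ksp = (2s)^2s = 4s^3
s = (1.6 x 10^-21 / 4)^(1/3) = 7.37 × 10^-8 M
[Tl^+] = 2s = 1.5 × 10^-7 M

[Tl^+] ≈ 1.5e-7 M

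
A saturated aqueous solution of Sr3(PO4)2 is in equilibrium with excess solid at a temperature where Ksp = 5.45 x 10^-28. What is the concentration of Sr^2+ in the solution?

4.15e-6 M

Sr3(PO4)2(s) <=> 3 Sr^2+(aq) + 2 PO4^3-(aq)
Ksp = [Sr^2+]^3[PO4^3-]^2
If s mol/L of Sr3(PO4)2 dissolves, [Sr^2+] = 3s and [PO4^3-] = 2s.
Substituting: Ksp = (3s)^3(2s)^2 = 108s^5
Solving, s = (5.45 x 10^-28/108)^(1/5) = 1.382 × 10^-6 M
[Sr^2+] = 3s = 4.15 x 10^-6 M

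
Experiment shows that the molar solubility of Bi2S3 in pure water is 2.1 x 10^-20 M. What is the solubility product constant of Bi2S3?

Bi2S3(s) <=> 2 Bi^3+(aq) + 3 S^2-(aq)
With molar solubility s: [Bi^3+] = 2s, [S^2-] = 3s.
Ksp = [Bi^3+]^2[S^2-]^3
Ksp = (2s)^2(3s)^3 = 108s^5
Ksp = 108 × (2.1 × 10^-20)^5 = 4.4 x 10^-97

Ksp = 4.4 x 10^-97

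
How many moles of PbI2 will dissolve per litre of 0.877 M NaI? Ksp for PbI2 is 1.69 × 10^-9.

PbI2(s) ⇌ Pb^2+(aq) + 2 I^-(aq)
Ksp = [Pb^2+][I^-]^2
Let s be the molar solubility in this solution. [Pb^2+] = s, [I^-] = 0.877 + 2s ≈ 0.877 (since I^- from NaI dominates).
Ksp ≈ s × (0.877)^2
s = 2.20 x 10^-9 M
Check: 2s = 4.4 × 10^-9 ≪ 0.877, so the approximation is valid.

2.20 × 10^-9 M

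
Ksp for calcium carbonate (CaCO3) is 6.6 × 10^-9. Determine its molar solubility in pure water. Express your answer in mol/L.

CaCO3(s) ⇌ Ca^2+ + CO3^2-
Ksp = [Ca^2+][CO3^2-]
Let s = molar solubility. Then [Ca^2+] = s and [CO3^2-] = s.
Ksp = (s)(s) = s^2
s = √(6.6 × 10^-9) = 8.1 x 10^-5 M

s = 8.1e-5 M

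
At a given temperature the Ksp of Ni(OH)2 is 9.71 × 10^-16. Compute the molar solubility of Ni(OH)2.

s ≈ 6.24e-6 M

Ni(OH)2(s) ⇌ Ni^2+ + 2 OH^-
Ksp = [Ni^2+][OH^-]^2
Let s = molar solubility. Then [Ni^2+] = s and [OH^-] = 2s.
Substituting: Ksp = s(2s)^2 = 4s^3
s = (9.71 × 10^-16 / 4)^(1/3) = 6.24 x 10^-6 M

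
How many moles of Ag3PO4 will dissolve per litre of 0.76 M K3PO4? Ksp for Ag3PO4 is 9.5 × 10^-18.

Ag3PO4(s) ⇌ 3 Ag^+(aq) + PO4^3-(aq)
Ksp = [Ag^+]^3[PO4^3-]
Let s be the molar solubility in this solution. [Ag^+] = 3s, [PO4^3-] = 0.76 + s ≈ 0.76 (Ksp is small, so little additional dissolves).
Ksp ≈ (3s)^3 × 0.76
s = 7.7 x 10^-7 M
Check: s = 7.7 x 10^-7 ≪ 0.76, so the approximation is valid.

s ≈ 7.7 × 10^-7 M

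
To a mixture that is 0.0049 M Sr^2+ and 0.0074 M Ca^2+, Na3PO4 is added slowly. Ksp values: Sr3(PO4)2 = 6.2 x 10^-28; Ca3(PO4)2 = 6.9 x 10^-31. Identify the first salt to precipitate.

Each salt begins to precipitate when Q = Ksp, i.e. when [PO4^3-] reaches its threshold.
For Sr3(PO4)2: 6.2 x 10^-28 = (0.0049)^3 × [PO4^3-]^2  ⇒  [PO4^3-] = 7.3 × 10^-11 M.
For Ca3(PO4)2: 6.9 x 10^-31 = (0.0074)^3 × [PO4^3-]^2  ⇒  [PO4^3-] = 1.3 x 10^-12 M.
The salt with the lower threshold [PO4^3-] precipitates first: Ca3(PO4)2.

Ca3(PO4)2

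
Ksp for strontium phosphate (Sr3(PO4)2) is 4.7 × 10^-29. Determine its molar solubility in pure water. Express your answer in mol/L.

Sr3(PO4)2(s) ⇌ 3 Sr^2+(aq) + 2 PO4^3-(aq)
Ksp = [Sr^2+]^3[PO4^3-]^2
For each mole of Sr3(PO4)2 that dissolves: [Sr^2+] = 3s, [PO4^3-] = 2s.
Ksp = (3s)^3(2s)^2 = 108s^5
s = (4.7 × 10^-29 / 108)^(1/5) = 8.5 × 10^-7 M

s ≈ 8.5e-7 M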